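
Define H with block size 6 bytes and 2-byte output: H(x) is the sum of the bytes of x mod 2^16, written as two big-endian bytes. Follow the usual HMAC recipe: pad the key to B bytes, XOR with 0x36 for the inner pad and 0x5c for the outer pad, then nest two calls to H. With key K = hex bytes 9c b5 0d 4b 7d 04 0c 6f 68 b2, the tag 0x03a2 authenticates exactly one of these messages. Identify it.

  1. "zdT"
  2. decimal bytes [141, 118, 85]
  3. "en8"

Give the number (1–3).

2

Key hex bytes 9c b5 0d 4b 7d 04 0c 6f 68 b2 is 10 bytes > B = 6, so hash it first: H(key) = 03 bf, then zero-pad to 6 bytes: K' = 03 bf 00 00 00 00.
K' ⊕ ipad = 35 89 36 36 36 36; K' ⊕ opad = 5f e3 5c 5c 5c 5c.
m1: inner = H(35 89 36 36 36 36 7a 64 54) = 02 c8; tag = H(5f e3 5c 5c 5c 5c 02 c8) = 037c
m2: inner = H(35 89 36 36 36 36 8d 76 55) = 02 ee; tag = H(5f e3 5c 5c 5c 5c 02 ee) = 03a2 ← matches
m3: inner = H(35 89 36 36 36 36 65 6e 38) = 02 a1; tag = H(5f e3 5c 5c 5c 5c 02 a1) = 0355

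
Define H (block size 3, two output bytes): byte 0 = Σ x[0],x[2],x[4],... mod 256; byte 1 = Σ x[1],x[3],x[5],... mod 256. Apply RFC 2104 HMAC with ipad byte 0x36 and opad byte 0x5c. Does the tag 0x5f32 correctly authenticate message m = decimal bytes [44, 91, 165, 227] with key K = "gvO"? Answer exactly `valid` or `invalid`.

Key "gvO" = 67 76 4f is exactly B = 3 bytes: K' = 67 76 4f.
K' ⊕ ipad = 51 40 79; K' ⊕ opad = 3b 2a 13.
Inner hash: even-index sum = 520 mod 256 = 8; odd-index sum = 273 mod 256 = 17 → 08 11.
Outer hash (recomputed tag): even-index sum = 95 mod 256 = 95; odd-index sum = 50 mod 256 = 50 → 5f 32.
Recomputed tag = 5f32; claimed = 5f32 → match.

valid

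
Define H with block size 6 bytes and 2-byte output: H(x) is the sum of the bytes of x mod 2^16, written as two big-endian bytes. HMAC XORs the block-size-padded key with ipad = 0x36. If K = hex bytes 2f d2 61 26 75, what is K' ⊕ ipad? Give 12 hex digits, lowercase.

19e457104336

Key hex bytes 2f d2 61 26 75 is 5 bytes ≤ B = 6; zero-pad to 6 bytes: K' = 2f d2 61 26 75 00.
XOR each byte with 0x36: 2f⊕36=19, d2⊕36=e4, 61⊕36=57, 26⊕36=10, 75⊕36=43, 00⊕36=36.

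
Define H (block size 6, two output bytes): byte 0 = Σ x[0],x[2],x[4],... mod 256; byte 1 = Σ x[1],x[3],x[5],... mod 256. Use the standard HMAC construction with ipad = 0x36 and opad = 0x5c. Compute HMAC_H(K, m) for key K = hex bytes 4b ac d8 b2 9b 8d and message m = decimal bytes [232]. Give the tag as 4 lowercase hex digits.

Key hex bytes 4b ac d8 b2 9b 8d is exactly B = 6 bytes: K' = 4b ac d8 b2 9b 8d.
K' ⊕ ipad = 7d 9a ee 84 ad bb.  K' ⊕ opad = 17 f0 84 ee c7 d1.
Inner input = (K'⊕ipad) ∥ m = 7d 9a ee 84 ad bb ∥ e8.
Inner hash: even-index sum = 768 mod 256 = 0; odd-index sum = 473 mod 256 = 217 → 00 d9.
Outer input = (K'⊕opad) ∥ inner = 17 f0 84 ee c7 d1 ∥ 00 d9.
Outer hash (tag): even-index sum = 354 mod 256 = 98; odd-index sum = 904 mod 256 = 136 → 62 88.

6288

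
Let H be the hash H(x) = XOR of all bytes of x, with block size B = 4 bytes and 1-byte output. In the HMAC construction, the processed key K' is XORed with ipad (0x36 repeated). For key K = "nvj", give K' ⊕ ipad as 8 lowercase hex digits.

Key "nvj" = 6e 76 6a is 3 bytes ≤ B = 4; zero-pad to 4 bytes: K' = 6e 76 6a 00.
XOR each byte with 0x36: 6e⊕36=58, 76⊕36=40, 6a⊕36=5c, 00⊕36=36.

58405c36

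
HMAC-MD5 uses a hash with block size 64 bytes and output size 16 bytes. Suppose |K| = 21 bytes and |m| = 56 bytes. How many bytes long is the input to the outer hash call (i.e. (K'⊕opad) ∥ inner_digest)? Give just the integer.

Key is 21 ≤ 64 bytes, zero-padded: |K'| = 64.
Outer input = (K'⊕opad) ∥ H(inner) → 64 + 16 = 80 bytes.

80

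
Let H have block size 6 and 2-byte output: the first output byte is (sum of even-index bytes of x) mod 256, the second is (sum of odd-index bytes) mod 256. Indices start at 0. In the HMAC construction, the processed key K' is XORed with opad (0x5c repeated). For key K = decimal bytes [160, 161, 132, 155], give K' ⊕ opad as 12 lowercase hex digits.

Key decimal bytes [160, 161, 132, 155] = a0 a1 84 9b is 4 bytes ≤ B = 6; zero-pad to 6 bytes: K' = a0 a1 84 9b 00 00.
XOR each byte with 0x5c: a0⊕5c=fc, a1⊕5c=fd, 84⊕5c=d8, 9b⊕5c=c7, 00⊕5c=5c, 00⊕5c=5c.

fcfdd8c75c5c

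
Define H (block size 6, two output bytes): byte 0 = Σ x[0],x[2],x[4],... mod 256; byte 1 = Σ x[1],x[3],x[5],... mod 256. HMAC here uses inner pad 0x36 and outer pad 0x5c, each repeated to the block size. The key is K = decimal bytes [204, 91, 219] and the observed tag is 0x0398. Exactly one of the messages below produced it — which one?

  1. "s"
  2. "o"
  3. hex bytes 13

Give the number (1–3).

1

Key decimal bytes [204, 91, 219] = cc 5b db is 3 bytes ≤ B = 6; zero-pad to 6 bytes: K' = cc 5b db 00 00 00.
K' ⊕ ipad = fa 6d ed 36 36 36; K' ⊕ opad = 90 07 87 5c 5c 5c.
m1: inner = H(fa 6d ed 36 36 36 73) = 90 d9; tag = H(90 07 87 5c 5c 5c 90 d9) = 0398 ← matches
m2: inner = H(fa 6d ed 36 36 36 6f) = 8c d9; tag = H(90 07 87 5c 5c 5c 8c d9) = ff98
m3: inner = H(fa 6d ed 36 36 36 13) = 30 d9; tag = H(90 07 87 5c 5c 5c 30 d9) = a398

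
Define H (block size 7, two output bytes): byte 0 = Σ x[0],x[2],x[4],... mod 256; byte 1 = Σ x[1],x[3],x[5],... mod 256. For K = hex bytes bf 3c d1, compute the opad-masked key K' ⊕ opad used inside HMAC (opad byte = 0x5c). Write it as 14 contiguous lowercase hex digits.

e3608d5c5c5c5c

Key hex bytes bf 3c d1 is 3 bytes ≤ B = 7; zero-pad to 7 bytes: K' = bf 3c d1 00 00 00 00.
XOR each byte with 0x5c: bf⊕5c=e3, 3c⊕5c=60, d1⊕5c=8d, 00⊕5c=5c, 00⊕5c=5c, 00⊕5c=5c, 00⊕5c=5c.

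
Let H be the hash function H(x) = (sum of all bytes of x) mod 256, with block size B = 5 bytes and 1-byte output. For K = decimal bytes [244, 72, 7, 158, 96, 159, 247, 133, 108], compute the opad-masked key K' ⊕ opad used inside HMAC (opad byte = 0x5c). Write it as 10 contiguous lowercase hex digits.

Key decimal bytes [244, 72, 7, 158, 96, 159, 247, 133, 108] = f4 48 07 9e 60 9f f7 85 6c is 9 bytes > B = 5, so hash it first: H(key) = c8, then zero-pad to 5 bytes: K' = c8 00 00 00 00.
XOR each byte with 0x5c: c8⊕5c=94, 00⊕5c=5c, 00⊕5c=5c, 00⊕5c=5c, 00⊕5c=5c.

945c5c5c5c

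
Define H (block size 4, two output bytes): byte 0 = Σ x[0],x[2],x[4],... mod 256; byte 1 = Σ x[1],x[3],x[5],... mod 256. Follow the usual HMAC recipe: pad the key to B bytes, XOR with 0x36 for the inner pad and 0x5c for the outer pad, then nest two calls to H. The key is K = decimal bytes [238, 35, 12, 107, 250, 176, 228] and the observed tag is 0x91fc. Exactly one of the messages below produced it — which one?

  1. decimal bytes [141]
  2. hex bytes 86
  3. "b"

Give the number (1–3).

1

Key decimal bytes [238, 35, 12, 107, 250, 176, 228] = ee 23 0c 6b fa b0 e4 is 7 bytes > B = 4, so hash it first: H(key) = d8 3e, then zero-pad to 4 bytes: K' = d8 3e 00 00.
K' ⊕ ipad = ee 08 36 36; K' ⊕ opad = 84 62 5c 5c.
m1: inner = H(ee 08 36 36 8d) = b1 3e; tag = H(84 62 5c 5c b1 3e) = 91fc ← matches
m2: inner = H(ee 08 36 36 86) = aa 3e; tag = H(84 62 5c 5c aa 3e) = 8afc
m3: inner = H(ee 08 36 36 62) = 86 3e; tag = H(84 62 5c 5c 86 3e) = 66fc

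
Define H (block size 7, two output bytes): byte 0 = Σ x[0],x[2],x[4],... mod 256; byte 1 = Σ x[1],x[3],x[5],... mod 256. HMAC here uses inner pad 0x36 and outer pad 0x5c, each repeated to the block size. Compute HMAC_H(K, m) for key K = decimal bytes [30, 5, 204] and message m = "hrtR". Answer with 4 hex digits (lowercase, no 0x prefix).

Key decimal bytes [30, 5, 204] = 1e 05 cc is 3 bytes ≤ B = 7; zero-pad to 7 bytes: K' = 1e 05 cc 00 00 00 00.
K' ⊕ ipad = 28 33 fa 36 36 36 36.  K' ⊕ opad = 42 59 90 5c 5c 5c 5c.
Inner input = (K'⊕ipad) ∥ m = 28 33 fa 36 36 36 36 ∥ 68 72 74 52.
Inner hash: even-index sum = 594 mod 256 = 82; odd-index sum = 379 mod 256 = 123 → 52 7b.
Outer input = (K'⊕opad) ∥ inner = 42 59 90 5c 5c 5c 5c ∥ 52 7b.
Outer hash (tag): even-index sum = 517 mod 256 = 5; odd-index sum = 355 mod 256 = 99 → 05 63.

0563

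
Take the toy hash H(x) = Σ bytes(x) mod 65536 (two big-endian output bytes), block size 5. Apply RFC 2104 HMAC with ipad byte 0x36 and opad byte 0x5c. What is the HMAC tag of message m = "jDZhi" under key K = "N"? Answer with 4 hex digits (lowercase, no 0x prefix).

01ae

Key "N" = 4e is 1 byte ≤ B = 5; zero-pad to 5 bytes: K' = 4e 00 00 00 00.
K' ⊕ ipad = 78 36 36 36 36.  K' ⊕ opad = 12 5c 5c 5c 5c.
Inner input = (K'⊕ipad) ∥ m = 78 36 36 36 36 ∥ 6a 44 5a 68 69.
Inner hash: sum = 120+54+54+54+54+106+68+90+104+105 = 809 → 03 29.
Outer input = (K'⊕opad) ∥ inner = 12 5c 5c 5c 5c ∥ 03 29.
Outer hash (tag): sum = 18+92+92+92+92+3+41 = 430 → 01 ae.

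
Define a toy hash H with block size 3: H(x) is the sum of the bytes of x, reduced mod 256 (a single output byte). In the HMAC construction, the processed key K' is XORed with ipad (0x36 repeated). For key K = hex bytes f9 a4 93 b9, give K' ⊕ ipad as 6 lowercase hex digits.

df3636

Key hex bytes f9 a4 93 b9 is 4 bytes > B = 3, so hash it first: H(key) = e9, then zero-pad to 3 bytes: K' = e9 00 00.
XOR each byte with 0x36: e9⊕36=df, 00⊕36=36, 00⊕36=36.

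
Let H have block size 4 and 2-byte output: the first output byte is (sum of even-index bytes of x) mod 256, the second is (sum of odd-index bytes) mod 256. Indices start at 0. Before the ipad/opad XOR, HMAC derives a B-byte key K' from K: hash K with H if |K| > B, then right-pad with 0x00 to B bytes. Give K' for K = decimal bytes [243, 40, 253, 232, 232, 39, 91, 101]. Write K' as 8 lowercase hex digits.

339c0000

|K| = 8 > B = 4, so first hash the key.
H(K): even-index sum = 819 mod 256 = 51; odd-index sum = 412 mod 256 = 156 → 33 9c.
Zero-pad H(K) = 33 9c to 4 bytes: K' = 33 9c 00 00.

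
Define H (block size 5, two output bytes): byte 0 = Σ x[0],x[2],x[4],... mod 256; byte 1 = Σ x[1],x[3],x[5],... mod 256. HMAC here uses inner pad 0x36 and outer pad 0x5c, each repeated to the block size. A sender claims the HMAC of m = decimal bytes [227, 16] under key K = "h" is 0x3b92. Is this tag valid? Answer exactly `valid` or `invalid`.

valid

Key "h" = 68 is 1 byte ≤ B = 5; zero-pad to 5 bytes: K' = 68 00 00 00 00.
K' ⊕ ipad = 5e 36 36 36 36; K' ⊕ opad = 34 5c 5c 5c 5c.
Inner hash: even-index sum = 218 mod 256 = 218; odd-index sum = 335 mod 256 = 79 → da 4f.
Outer hash (recomputed tag): even-index sum = 315 mod 256 = 59; odd-index sum = 402 mod 256 = 146 → 3b 92.
Recomputed tag = 3b92; claimed = 3b92 → match.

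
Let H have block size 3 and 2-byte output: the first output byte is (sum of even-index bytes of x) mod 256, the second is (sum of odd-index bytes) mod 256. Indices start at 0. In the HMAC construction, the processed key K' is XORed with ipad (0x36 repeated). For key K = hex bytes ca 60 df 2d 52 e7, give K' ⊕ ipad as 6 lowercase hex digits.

Key hex bytes ca 60 df 2d 52 e7 is 6 bytes > B = 3, so hash it first: H(key) = fb 74, then zero-pad to 3 bytes: K' = fb 74 00.
XOR each byte with 0x36: fb⊕36=cd, 74⊕36=42, 00⊕36=36.

cd4236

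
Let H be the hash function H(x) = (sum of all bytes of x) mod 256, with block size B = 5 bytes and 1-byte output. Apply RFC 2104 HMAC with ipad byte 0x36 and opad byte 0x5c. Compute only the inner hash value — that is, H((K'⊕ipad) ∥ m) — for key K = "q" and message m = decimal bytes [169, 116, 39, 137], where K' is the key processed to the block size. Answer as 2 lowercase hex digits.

Key "q" = 71 is 1 byte ≤ B = 5; zero-pad to 5 bytes: K' = 71 00 00 00 00.
K' ⊕ ipad = 47 36 36 36 36.
Inner input = 47 36 36 36 36 ∥ a9 74 27 89.
Inner hash: sum = 71+54+54+54+54+169+116+39+137 = 748; mod 256 = 236 → ec.

ec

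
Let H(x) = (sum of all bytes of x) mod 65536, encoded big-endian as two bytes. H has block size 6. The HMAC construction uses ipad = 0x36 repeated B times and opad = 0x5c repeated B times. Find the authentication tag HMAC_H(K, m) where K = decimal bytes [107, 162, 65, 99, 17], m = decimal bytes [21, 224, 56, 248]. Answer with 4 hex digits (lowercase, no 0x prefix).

027d

Key decimal bytes [107, 162, 65, 99, 17] = 6b a2 41 63 11 is 5 bytes ≤ B = 6; zero-pad to 6 bytes: K' = 6b a2 41 63 11 00.
K' ⊕ ipad = 5d 94 77 55 27 36.  K' ⊕ opad = 37 fe 1d 3f 4d 5c.
Inner input = (K'⊕ipad) ∥ m = 5d 94 77 55 27 36 ∥ 15 e0 38 f8.
Inner hash: sum = 93+148+119+85+39+54+21+224+56+248 = 1087 → 04 3f.
Outer input = (K'⊕opad) ∥ inner = 37 fe 1d 3f 4d 5c ∥ 04 3f.
Outer hash (tag): sum = 55+254+29+63+77+92+4+63 = 637 → 02 7d.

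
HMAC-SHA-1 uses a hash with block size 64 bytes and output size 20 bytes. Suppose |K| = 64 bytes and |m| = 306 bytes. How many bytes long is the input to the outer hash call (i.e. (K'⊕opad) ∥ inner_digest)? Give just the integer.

Key is 64 ≤ 64 bytes, zero-padded: |K'| = 64.
Outer input = (K'⊕opad) ∥ H(inner) → 64 + 20 = 84 bytes.

84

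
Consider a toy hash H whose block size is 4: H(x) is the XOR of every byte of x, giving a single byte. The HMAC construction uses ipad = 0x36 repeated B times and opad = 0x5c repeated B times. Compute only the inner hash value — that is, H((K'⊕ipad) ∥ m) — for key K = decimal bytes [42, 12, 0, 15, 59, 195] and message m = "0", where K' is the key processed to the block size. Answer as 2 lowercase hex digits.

e1

Key decimal bytes [42, 12, 0, 15, 59, 195] = 2a 0c 00 0f 3b c3 is 6 bytes > B = 4, so hash it first: H(key) = d1, then zero-pad to 4 bytes: K' = d1 00 00 00.
K' ⊕ ipad = e7 36 36 36.
Inner input = e7 36 36 36 ∥ 30.
Inner hash: XOR e7⊕36⊕36⊕36⊕30 = e1.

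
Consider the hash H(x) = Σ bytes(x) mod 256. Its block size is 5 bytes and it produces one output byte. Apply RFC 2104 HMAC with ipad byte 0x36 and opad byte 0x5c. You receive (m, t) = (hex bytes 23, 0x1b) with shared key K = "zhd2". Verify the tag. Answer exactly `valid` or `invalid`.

invalid

Key "zhd2" = 7a 68 64 32 is 4 bytes ≤ B = 5; zero-pad to 5 bytes: K' = 7a 68 64 32 00.
K' ⊕ ipad = 4c 5e 52 04 36; K' ⊕ opad = 26 34 38 6e 5c.
Inner hash: sum = 76+94+82+4+54+35 = 345; mod 256 = 89 → 59.
Outer hash (recomputed tag): sum = 38+52+56+110+92+89 = 437; mod 256 = 181 → b5.
Recomputed tag = b5; claimed = 1b → mismatch.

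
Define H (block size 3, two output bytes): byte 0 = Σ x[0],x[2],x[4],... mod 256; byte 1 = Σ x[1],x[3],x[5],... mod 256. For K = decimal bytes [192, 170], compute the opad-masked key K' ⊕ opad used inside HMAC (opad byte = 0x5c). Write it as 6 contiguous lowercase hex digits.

Key decimal bytes [192, 170] = c0 aa is 2 bytes ≤ B = 3; zero-pad to 3 bytes: K' = c0 aa 00.
XOR each byte with 0x5c: c0⊕5c=9c, aa⊕5c=f6, 00⊕5c=5c.

9cf65c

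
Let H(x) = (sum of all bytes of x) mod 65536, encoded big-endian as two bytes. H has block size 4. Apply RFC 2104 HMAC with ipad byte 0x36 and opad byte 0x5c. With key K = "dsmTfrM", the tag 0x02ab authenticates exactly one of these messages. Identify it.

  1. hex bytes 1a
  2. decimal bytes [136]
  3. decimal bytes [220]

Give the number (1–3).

2

Key "dsmTfrM" = 64 73 6d 54 66 72 4d is 7 bytes > B = 4, so hash it first: H(key) = 02 bd, then zero-pad to 4 bytes: K' = 02 bd 00 00.
K' ⊕ ipad = 34 8b 36 36; K' ⊕ opad = 5e e1 5c 5c.
m1: inner = H(34 8b 36 36 1a) = 01 45; tag = H(5e e1 5c 5c 01 45) = 023d
m2: inner = H(34 8b 36 36 88) = 01 b3; tag = H(5e e1 5c 5c 01 b3) = 02ab ← matches
m3: inner = H(34 8b 36 36 dc) = 02 07; tag = H(5e e1 5c 5c 02 07) = 0200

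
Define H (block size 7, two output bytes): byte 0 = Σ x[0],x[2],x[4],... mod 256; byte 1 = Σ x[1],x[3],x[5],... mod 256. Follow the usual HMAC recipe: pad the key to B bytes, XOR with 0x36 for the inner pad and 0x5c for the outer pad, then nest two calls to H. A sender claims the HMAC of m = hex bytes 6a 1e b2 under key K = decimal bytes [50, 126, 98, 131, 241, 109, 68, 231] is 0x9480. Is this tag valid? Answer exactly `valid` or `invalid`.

Key decimal bytes [50, 126, 98, 131, 241, 109, 68, 231] = 32 7e 62 83 f1 6d 44 e7 is 8 bytes > B = 7, so hash it first: H(key) = c9 55, then zero-pad to 7 bytes: K' = c9 55 00 00 00 00 00.
K' ⊕ ipad = ff 63 36 36 36 36 36; K' ⊕ opad = 95 09 5c 5c 5c 5c 5c.
Inner hash: even-index sum = 447 mod 256 = 191; odd-index sum = 491 mod 256 = 235 → bf eb.
Outer hash (recomputed tag): even-index sum = 660 mod 256 = 148; odd-index sum = 384 mod 256 = 128 → 94 80.
Recomputed tag = 9480; claimed = 9480 → match.

valid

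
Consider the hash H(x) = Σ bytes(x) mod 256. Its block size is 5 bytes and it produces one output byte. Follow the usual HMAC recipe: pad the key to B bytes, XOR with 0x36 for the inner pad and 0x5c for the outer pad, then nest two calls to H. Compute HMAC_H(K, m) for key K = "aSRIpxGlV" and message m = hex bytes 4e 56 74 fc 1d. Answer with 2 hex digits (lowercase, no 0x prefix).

0b

Key "aSRIpxGlV" = 61 53 52 49 70 78 47 6c 56 is 9 bytes > B = 5, so hash it first: H(key) = 40, then zero-pad to 5 bytes: K' = 40 00 00 00 00.
K' ⊕ ipad = 76 36 36 36 36.  K' ⊕ opad = 1c 5c 5c 5c 5c.
Inner input = (K'⊕ipad) ∥ m = 76 36 36 36 36 ∥ 4e 56 74 fc 1d.
Inner hash: sum = 118+54+54+54+54+78+86+116+252+29 = 895; mod 256 = 127 → 7f.
Outer input = (K'⊕opad) ∥ inner = 1c 5c 5c 5c 5c ∥ 7f.
Outer hash (tag): sum = 28+92+92+92+92+127 = 523; mod 256 = 11 → 0b.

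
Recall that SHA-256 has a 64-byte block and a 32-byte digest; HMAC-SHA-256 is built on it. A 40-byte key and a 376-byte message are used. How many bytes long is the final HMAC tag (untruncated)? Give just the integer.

32

The tag is one SHA-256 digest: 32 bytes.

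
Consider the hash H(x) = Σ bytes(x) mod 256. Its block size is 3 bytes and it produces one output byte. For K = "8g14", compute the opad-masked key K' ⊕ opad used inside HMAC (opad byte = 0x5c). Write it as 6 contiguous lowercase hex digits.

585c5c

Key "8g14" = 38 67 31 34 is 4 bytes > B = 3, so hash it first: H(key) = 04, then zero-pad to 3 bytes: K' = 04 00 00.
XOR each byte with 0x5c: 04⊕5c=58, 00⊕5c=5c, 00⊕5c=5c.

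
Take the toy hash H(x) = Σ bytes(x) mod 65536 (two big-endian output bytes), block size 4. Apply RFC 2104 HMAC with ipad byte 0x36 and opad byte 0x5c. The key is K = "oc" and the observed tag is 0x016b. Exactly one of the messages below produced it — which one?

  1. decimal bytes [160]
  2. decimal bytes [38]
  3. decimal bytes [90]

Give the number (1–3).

2

Key "oc" = 6f 63 is 2 bytes ≤ B = 4; zero-pad to 4 bytes: K' = 6f 63 00 00.
K' ⊕ ipad = 59 55 36 36; K' ⊕ opad = 33 3f 5c 5c.
m1: inner = H(59 55 36 36 a0) = 01 ba; tag = H(33 3f 5c 5c 01 ba) = 01e5
m2: inner = H(59 55 36 36 26) = 01 40; tag = H(33 3f 5c 5c 01 40) = 016b ← matches
m3: inner = H(59 55 36 36 5a) = 01 74; tag = H(33 3f 5c 5c 01 74) = 019f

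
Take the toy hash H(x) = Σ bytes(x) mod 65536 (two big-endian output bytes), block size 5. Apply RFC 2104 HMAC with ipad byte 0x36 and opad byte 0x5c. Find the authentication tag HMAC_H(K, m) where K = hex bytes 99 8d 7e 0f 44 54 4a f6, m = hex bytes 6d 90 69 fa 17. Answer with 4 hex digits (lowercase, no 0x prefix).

0259

Key hex bytes 99 8d 7e 0f 44 54 4a f6 is 8 bytes > B = 5, so hash it first: H(key) = 03 8b, then zero-pad to 5 bytes: K' = 03 8b 00 00 00.
K' ⊕ ipad = 35 bd 36 36 36.  K' ⊕ opad = 5f d7 5c 5c 5c.
Inner input = (K'⊕ipad) ∥ m = 35 bd 36 36 36 ∥ 6d 90 69 fa 17.
Inner hash: sum = 53+189+54+54+54+109+144+105+250+23 = 1035 → 04 0b.
Outer input = (K'⊕opad) ∥ inner = 5f d7 5c 5c 5c ∥ 04 0b.
Outer hash (tag): sum = 95+215+92+92+92+4+11 = 601 → 02 59.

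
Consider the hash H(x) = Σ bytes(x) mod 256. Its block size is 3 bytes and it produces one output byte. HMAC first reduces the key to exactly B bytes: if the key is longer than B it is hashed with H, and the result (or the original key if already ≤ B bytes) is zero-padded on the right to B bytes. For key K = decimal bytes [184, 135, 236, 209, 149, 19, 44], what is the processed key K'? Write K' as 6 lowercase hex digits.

d00000

|K| = 7 > B = 3, so first hash the key.
H(K): sum = 184+135+236+209+149+19+44 = 976; mod 256 = 208 → d0.
Zero-pad H(K) = d0 to 3 bytes: K' = d0 00 00.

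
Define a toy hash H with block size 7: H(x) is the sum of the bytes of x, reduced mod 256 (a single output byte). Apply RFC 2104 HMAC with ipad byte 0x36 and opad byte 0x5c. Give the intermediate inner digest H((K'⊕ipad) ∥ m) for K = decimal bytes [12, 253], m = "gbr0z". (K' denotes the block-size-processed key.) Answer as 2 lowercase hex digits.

Key decimal bytes [12, 253] = 0c fd is 2 bytes ≤ B = 7; zero-pad to 7 bytes: K' = 0c fd 00 00 00 00 00.
K' ⊕ ipad = 3a cb 36 36 36 36 36.
Inner input = 3a cb 36 36 36 36 36 ∥ 67 62 72 30 7a.
Inner hash: sum = 58+203+54+54+54+54+54+103+98+114+48+122 = 1016; mod 256 = 248 → f8.

f8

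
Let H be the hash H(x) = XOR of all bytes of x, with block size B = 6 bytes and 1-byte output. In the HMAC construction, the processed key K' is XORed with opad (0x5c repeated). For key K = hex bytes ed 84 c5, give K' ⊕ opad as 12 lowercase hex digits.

Key hex bytes ed 84 c5 is 3 bytes ≤ B = 6; zero-pad to 6 bytes: K' = ed 84 c5 00 00 00.
XOR each byte with 0x5c: ed⊕5c=b1, 84⊕5c=d8, c5⊕5c=99, 00⊕5c=5c, 00⊕5c=5c, 00⊕5c=5c.

b1d8995c5c5c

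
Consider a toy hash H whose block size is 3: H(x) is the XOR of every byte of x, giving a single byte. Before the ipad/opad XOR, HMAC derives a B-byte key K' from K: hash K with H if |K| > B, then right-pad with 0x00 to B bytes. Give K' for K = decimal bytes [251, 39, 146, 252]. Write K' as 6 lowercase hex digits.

b20000

|K| = 4 > B = 3, so first hash the key.
H(K): XOR fb⊕27⊕92⊕fc = b2.
Zero-pad H(K) = b2 to 3 bytes: K' = b2 00 00.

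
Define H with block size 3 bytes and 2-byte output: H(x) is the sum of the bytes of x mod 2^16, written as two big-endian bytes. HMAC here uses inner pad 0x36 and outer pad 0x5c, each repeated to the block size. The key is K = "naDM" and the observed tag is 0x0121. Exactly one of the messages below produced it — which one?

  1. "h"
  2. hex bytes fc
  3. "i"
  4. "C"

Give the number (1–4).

1

Key "naDM" = 6e 61 44 4d is 4 bytes > B = 3, so hash it first: H(key) = 01 60, then zero-pad to 3 bytes: K' = 01 60 00.
K' ⊕ ipad = 37 56 36; K' ⊕ opad = 5d 3c 5c.
m1: inner = H(37 56 36 68) = 01 2b; tag = H(5d 3c 5c 01 2b) = 0121 ← matches
m2: inner = H(37 56 36 fc) = 01 bf; tag = H(5d 3c 5c 01 bf) = 01b5
m3: inner = H(37 56 36 69) = 01 2c; tag = H(5d 3c 5c 01 2c) = 0122
m4: inner = H(37 56 36 43) = 01 06; tag = H(5d 3c 5c 01 06) = 00fc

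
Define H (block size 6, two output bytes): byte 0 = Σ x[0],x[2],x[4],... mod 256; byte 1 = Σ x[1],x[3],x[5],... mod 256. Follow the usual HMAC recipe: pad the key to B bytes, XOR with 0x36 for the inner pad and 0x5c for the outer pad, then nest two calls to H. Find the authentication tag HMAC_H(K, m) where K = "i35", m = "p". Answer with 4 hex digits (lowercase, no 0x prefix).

Key "i35" = 69 33 35 is 3 bytes ≤ B = 6; zero-pad to 6 bytes: K' = 69 33 35 00 00 00.
K' ⊕ ipad = 5f 05 03 36 36 36.  K' ⊕ opad = 35 6f 69 5c 5c 5c.
Inner input = (K'⊕ipad) ∥ m = 5f 05 03 36 36 36 ∥ 70.
Inner hash: even-index sum = 264 mod 256 = 8; odd-index sum = 113 mod 256 = 113 → 08 71.
Outer input = (K'⊕opad) ∥ inner = 35 6f 69 5c 5c 5c ∥ 08 71.
Outer hash (tag): even-index sum = 258 mod 256 = 2; odd-index sum = 408 mod 256 = 152 → 02 98.

0298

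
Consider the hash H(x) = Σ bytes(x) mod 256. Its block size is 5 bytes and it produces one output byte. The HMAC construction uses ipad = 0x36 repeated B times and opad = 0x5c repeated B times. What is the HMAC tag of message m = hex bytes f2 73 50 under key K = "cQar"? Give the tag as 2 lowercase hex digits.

55

Key "cQar" = 63 51 61 72 is 4 bytes ≤ B = 5; zero-pad to 5 bytes: K' = 63 51 61 72 00.
K' ⊕ ipad = 55 67 57 44 36.  K' ⊕ opad = 3f 0d 3d 2e 5c.
Inner input = (K'⊕ipad) ∥ m = 55 67 57 44 36 ∥ f2 73 50.
Inner hash: sum = 85+103+87+68+54+242+115+80 = 834; mod 256 = 66 → 42.
Outer input = (K'⊕opad) ∥ inner = 3f 0d 3d 2e 5c ∥ 42.
Outer hash (tag): sum = 63+13+61+46+92+66 = 341; mod 256 = 85 → 55.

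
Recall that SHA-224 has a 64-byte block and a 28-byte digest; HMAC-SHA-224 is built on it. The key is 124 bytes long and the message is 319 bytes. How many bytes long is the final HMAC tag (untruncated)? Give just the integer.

The tag is one SHA-224 digest: 28 bytes.

28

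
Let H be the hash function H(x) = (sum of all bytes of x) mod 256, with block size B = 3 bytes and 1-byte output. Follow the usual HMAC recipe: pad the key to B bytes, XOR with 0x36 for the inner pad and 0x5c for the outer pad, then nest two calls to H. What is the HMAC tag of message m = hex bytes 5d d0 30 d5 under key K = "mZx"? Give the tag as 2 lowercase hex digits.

a2

Key "mZx" = 6d 5a 78 is exactly B = 3 bytes: K' = 6d 5a 78.
K' ⊕ ipad = 5b 6c 4e.  K' ⊕ opad = 31 06 24.
Inner input = (K'⊕ipad) ∥ m = 5b 6c 4e ∥ 5d d0 30 d5.
Inner hash: sum = 91+108+78+93+208+48+213 = 839; mod 256 = 71 → 47.
Outer input = (K'⊕opad) ∥ inner = 31 06 24 ∥ 47.
Outer hash (tag): sum = 49+6+36+71 = 162 → a2.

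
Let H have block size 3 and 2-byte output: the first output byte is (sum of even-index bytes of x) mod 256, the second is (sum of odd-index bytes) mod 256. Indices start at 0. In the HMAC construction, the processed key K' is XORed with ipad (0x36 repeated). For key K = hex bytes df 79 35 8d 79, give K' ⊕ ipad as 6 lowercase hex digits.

Key hex bytes df 79 35 8d 79 is 5 bytes > B = 3, so hash it first: H(key) = 8d 06, then zero-pad to 3 bytes: K' = 8d 06 00.
XOR each byte with 0x36: 8d⊕36=bb, 06⊕36=30, 00⊕36=36.

bb3036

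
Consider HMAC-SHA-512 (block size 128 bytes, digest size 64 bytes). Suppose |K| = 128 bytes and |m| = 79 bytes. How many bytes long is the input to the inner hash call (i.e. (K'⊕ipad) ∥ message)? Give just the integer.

Key is 128 ≤ 128 bytes, zero-padded: |K'| = 128.
Inner input = (K'⊕ipad) ∥ m → 128 + 79 = 207 bytes.

207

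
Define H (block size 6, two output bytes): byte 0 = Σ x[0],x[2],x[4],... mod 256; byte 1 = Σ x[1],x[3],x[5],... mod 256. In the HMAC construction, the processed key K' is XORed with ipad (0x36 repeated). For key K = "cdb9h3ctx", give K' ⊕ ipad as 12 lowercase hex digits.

Key "cdb9h3ctx" = 63 64 62 39 68 33 63 74 78 is 9 bytes > B = 6, so hash it first: H(key) = 08 44, then zero-pad to 6 bytes: K' = 08 44 00 00 00 00.
XOR each byte with 0x36: 08⊕36=3e, 44⊕36=72, 00⊕36=36, 00⊕36=36, 00⊕36=36, 00⊕36=36.

3e7236363636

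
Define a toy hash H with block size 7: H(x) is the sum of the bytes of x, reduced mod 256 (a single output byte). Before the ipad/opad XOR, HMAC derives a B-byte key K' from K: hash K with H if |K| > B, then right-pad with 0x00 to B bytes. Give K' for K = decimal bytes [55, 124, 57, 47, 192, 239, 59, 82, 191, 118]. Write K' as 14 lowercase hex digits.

|K| = 10 > B = 7, so first hash the key.
H(K): sum = 55+124+57+47+192+239+59+82+191+118 = 1164; mod 256 = 140 → 8c.
Zero-pad H(K) = 8c to 7 bytes: K' = 8c 00 00 00 00 00 00.

8c000000000000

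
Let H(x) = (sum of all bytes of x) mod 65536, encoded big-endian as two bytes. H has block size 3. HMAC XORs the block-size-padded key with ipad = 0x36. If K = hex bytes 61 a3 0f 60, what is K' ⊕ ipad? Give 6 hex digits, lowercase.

374536

Key hex bytes 61 a3 0f 60 is 4 bytes > B = 3, so hash it first: H(key) = 01 73, then zero-pad to 3 bytes: K' = 01 73 00.
XOR each byte with 0x36: 01⊕36=37, 73⊕36=45, 00⊕36=36.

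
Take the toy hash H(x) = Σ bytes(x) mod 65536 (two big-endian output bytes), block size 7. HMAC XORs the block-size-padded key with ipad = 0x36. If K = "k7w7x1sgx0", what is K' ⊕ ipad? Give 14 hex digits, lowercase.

354d3636363636

Key "k7w7x1sgx0" = 6b 37 77 37 78 31 73 67 78 30 is 10 bytes > B = 7, so hash it first: H(key) = 03 7b, then zero-pad to 7 bytes: K' = 03 7b 00 00 00 00 00.
XOR each byte with 0x36: 03⊕36=35, 7b⊕36=4d, 00⊕36=36, 00⊕36=36, 00⊕36=36, 00⊕36=36, 00⊕36=36.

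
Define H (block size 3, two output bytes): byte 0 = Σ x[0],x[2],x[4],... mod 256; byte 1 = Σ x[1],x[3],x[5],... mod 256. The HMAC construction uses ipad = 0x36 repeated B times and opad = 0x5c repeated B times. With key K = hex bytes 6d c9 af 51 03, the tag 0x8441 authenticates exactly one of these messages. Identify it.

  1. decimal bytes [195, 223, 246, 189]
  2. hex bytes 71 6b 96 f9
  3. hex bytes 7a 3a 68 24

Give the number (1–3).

Key hex bytes 6d c9 af 51 03 is 5 bytes > B = 3, so hash it first: H(key) = 1f 1a, then zero-pad to 3 bytes: K' = 1f 1a 00.
K' ⊕ ipad = 29 2c 36; K' ⊕ opad = 43 46 5c.
m1: inner = H(29 2c 36 c3 df f6 bd) = fb e5; tag = H(43 46 5c fb e5) = 8441 ← matches
m2: inner = H(29 2c 36 71 6b 96 f9) = c3 33; tag = H(43 46 5c c3 33) = d209
m3: inner = H(29 2c 36 7a 3a 68 24) = bd 0e; tag = H(43 46 5c bd 0e) = ad03

1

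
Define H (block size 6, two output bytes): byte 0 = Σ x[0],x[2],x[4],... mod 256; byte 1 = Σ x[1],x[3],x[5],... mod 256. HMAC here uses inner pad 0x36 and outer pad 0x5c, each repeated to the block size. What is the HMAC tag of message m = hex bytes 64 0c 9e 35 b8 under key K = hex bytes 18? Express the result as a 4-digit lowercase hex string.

Key hex bytes 18 is 1 byte ≤ B = 6; zero-pad to 6 bytes: K' = 18 00 00 00 00 00.
K' ⊕ ipad = 2e 36 36 36 36 36.  K' ⊕ opad = 44 5c 5c 5c 5c 5c.
Inner input = (K'⊕ipad) ∥ m = 2e 36 36 36 36 36 ∥ 64 0c 9e 35 b8.
Inner hash: even-index sum = 596 mod 256 = 84; odd-index sum = 227 mod 256 = 227 → 54 e3.
Outer input = (K'⊕opad) ∥ inner = 44 5c 5c 5c 5c 5c ∥ 54 e3.
Outer hash (tag): even-index sum = 336 mod 256 = 80; odd-index sum = 503 mod 256 = 247 → 50 f7.

50f7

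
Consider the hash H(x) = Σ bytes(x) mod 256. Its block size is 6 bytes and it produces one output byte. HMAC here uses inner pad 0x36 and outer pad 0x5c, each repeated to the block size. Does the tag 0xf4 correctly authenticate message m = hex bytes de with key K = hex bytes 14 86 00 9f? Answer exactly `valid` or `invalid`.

valid

Key hex bytes 14 86 00 9f is 4 bytes ≤ B = 6; zero-pad to 6 bytes: K' = 14 86 00 9f 00 00.
K' ⊕ ipad = 22 b0 36 a9 36 36; K' ⊕ opad = 48 da 5c c3 5c 5c.
Inner hash: sum = 34+176+54+169+54+54+222 = 763; mod 256 = 251 → fb.
Outer hash (recomputed tag): sum = 72+218+92+195+92+92+251 = 1012; mod 256 = 244 → f4.
Recomputed tag = f4; claimed = f4 → match.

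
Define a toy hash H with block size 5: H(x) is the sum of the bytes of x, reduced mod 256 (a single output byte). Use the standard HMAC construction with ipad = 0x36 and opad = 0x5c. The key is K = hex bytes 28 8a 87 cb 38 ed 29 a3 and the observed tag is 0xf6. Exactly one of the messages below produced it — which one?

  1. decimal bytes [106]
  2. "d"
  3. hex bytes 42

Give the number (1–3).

Key hex bytes 28 8a 87 cb 38 ed 29 a3 is 8 bytes > B = 5, so hash it first: H(key) = f5, then zero-pad to 5 bytes: K' = f5 00 00 00 00.
K' ⊕ ipad = c3 36 36 36 36; K' ⊕ opad = a9 5c 5c 5c 5c.
m1: inner = H(c3 36 36 36 36 6a) = 05; tag = H(a9 5c 5c 5c 5c 05) = 1e
m2: inner = H(c3 36 36 36 36 64) = ff; tag = H(a9 5c 5c 5c 5c ff) = 18
m3: inner = H(c3 36 36 36 36 42) = dd; tag = H(a9 5c 5c 5c 5c dd) = f6 ← matches

3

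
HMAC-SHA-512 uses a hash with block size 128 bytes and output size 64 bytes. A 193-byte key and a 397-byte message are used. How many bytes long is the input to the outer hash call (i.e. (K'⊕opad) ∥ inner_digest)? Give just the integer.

Key is 193 > 128 bytes, so it is hashed to 64 bytes then zero-padded to 128: |K'| = 128.
Outer input = (K'⊕opad) ∥ H(inner) → 128 + 64 = 192 bytes.

192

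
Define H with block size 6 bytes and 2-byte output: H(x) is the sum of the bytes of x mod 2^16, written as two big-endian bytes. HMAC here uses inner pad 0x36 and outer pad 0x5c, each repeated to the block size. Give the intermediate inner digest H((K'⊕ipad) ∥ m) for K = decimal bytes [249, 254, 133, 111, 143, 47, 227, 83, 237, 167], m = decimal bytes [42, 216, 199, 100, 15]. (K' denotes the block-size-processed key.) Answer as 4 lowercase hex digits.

0389

Key decimal bytes [249, 254, 133, 111, 143, 47, 227, 83, 237, 167] = f9 fe 85 6f 8f 2f e3 53 ed a7 is 10 bytes > B = 6, so hash it first: H(key) = 06 73, then zero-pad to 6 bytes: K' = 06 73 00 00 00 00.
K' ⊕ ipad = 30 45 36 36 36 36.
Inner input = 30 45 36 36 36 36 ∥ 2a d8 c7 64 0f.
Inner hash: sum = 48+69+54+54+54+54+42+216+199+100+15 = 905 → 03 89.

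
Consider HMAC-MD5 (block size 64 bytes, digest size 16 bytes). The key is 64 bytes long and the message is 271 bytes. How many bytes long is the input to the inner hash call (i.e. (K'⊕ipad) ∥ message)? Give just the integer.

Key is 64 ≤ 64 bytes, zero-padded: |K'| = 64.
Inner input = (K'⊕ipad) ∥ m → 64 + 271 = 335 bytes.

335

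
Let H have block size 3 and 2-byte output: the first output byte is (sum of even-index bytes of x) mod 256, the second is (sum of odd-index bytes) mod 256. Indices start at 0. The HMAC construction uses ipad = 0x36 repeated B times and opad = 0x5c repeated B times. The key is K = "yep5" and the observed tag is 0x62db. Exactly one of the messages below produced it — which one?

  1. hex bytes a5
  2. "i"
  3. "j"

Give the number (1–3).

1

Key "yep5" = 79 65 70 35 is 4 bytes > B = 3, so hash it first: H(key) = e9 9a, then zero-pad to 3 bytes: K' = e9 9a 00.
K' ⊕ ipad = df ac 36; K' ⊕ opad = b5 c6 5c.
m1: inner = H(df ac 36 a5) = 15 51; tag = H(b5 c6 5c 15 51) = 62db ← matches
m2: inner = H(df ac 36 69) = 15 15; tag = H(b5 c6 5c 15 15) = 26db
m3: inner = H(df ac 36 6a) = 15 16; tag = H(b5 c6 5c 15 16) = 27db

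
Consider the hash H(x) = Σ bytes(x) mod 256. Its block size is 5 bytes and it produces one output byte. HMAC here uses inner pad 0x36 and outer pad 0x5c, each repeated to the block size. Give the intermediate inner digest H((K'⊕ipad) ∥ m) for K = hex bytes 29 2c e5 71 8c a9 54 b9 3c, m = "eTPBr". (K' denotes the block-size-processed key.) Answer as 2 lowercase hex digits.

Key hex bytes 29 2c e5 71 8c a9 54 b9 3c is 9 bytes > B = 5, so hash it first: H(key) = 29, then zero-pad to 5 bytes: K' = 29 00 00 00 00.
K' ⊕ ipad = 1f 36 36 36 36.
Inner input = 1f 36 36 36 36 ∥ 65 54 50 42 72.
Inner hash: sum = 31+54+54+54+54+101+84+80+66+114 = 692; mod 256 = 180 → b4.

b4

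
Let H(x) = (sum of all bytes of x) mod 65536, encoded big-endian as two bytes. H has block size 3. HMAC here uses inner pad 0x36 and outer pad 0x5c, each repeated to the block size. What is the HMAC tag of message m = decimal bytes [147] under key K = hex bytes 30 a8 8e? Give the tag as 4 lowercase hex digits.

0322

Key hex bytes 30 a8 8e is exactly B = 3 bytes: K' = 30 a8 8e.
K' ⊕ ipad = 06 9e b8.  K' ⊕ opad = 6c f4 d2.
Inner input = (K'⊕ipad) ∥ m = 06 9e b8 ∥ 93.
Inner hash: sum = 6+158+184+147 = 495 → 01 ef.
Outer input = (K'⊕opad) ∥ inner = 6c f4 d2 ∥ 01 ef.
Outer hash (tag): sum = 108+244+210+1+239 = 802 → 03 22.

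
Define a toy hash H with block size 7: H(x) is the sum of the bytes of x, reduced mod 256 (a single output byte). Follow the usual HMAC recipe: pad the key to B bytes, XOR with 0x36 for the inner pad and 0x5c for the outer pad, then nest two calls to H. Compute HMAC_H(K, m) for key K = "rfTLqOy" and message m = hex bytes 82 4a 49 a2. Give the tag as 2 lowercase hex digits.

Key "rfTLqOy" = 72 66 54 4c 71 4f 79 is exactly B = 7 bytes: K' = 72 66 54 4c 71 4f 79.
K' ⊕ ipad = 44 50 62 7a 47 79 4f.  K' ⊕ opad = 2e 3a 08 10 2d 13 25.
Inner input = (K'⊕ipad) ∥ m = 44 50 62 7a 47 79 4f ∥ 82 4a 49 a2.
Inner hash: sum = 68+80+98+122+71+121+79+130+74+73+162 = 1078; mod 256 = 54 → 36.
Outer input = (K'⊕opad) ∥ inner = 2e 3a 08 10 2d 13 25 ∥ 36.
Outer hash (tag): sum = 46+58+8+16+45+19+37+54 = 283; mod 256 = 27 → 1b.

1b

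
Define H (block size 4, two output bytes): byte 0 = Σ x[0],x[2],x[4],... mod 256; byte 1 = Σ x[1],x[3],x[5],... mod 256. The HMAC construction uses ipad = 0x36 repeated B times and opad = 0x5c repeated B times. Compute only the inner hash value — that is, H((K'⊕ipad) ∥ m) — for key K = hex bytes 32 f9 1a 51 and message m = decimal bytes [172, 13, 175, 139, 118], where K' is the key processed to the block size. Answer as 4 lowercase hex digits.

01ce

Key hex bytes 32 f9 1a 51 is exactly B = 4 bytes: K' = 32 f9 1a 51.
K' ⊕ ipad = 04 cf 2c 67.
Inner input = 04 cf 2c 67 ∥ ac 0d af 8b 76.
Inner hash: even-index sum = 513 mod 256 = 1; odd-index sum = 462 mod 256 = 206 → 01 ce.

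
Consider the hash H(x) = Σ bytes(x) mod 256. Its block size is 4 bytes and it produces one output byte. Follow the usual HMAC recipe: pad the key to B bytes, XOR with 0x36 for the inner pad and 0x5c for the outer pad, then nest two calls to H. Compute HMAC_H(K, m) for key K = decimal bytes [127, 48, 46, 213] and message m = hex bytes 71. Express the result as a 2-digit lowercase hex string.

Key decimal bytes [127, 48, 46, 213] = 7f 30 2e d5 is exactly B = 4 bytes: K' = 7f 30 2e d5.
K' ⊕ ipad = 49 06 18 e3.  K' ⊕ opad = 23 6c 72 89.
Inner input = (K'⊕ipad) ∥ m = 49 06 18 e3 ∥ 71.
Inner hash: sum = 73+6+24+227+113 = 443; mod 256 = 187 → bb.
Outer input = (K'⊕opad) ∥ inner = 23 6c 72 89 ∥ bb.
Outer hash (tag): sum = 35+108+114+137+187 = 581; mod 256 = 69 → 45.

45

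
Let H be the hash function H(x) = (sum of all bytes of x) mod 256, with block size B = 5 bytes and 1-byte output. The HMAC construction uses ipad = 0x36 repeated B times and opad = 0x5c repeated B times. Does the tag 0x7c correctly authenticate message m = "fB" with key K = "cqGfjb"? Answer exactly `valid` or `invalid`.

valid

Key "cqGfjb" = 63 71 47 66 6a 62 is 6 bytes > B = 5, so hash it first: H(key) = 4d, then zero-pad to 5 bytes: K' = 4d 00 00 00 00.
K' ⊕ ipad = 7b 36 36 36 36; K' ⊕ opad = 11 5c 5c 5c 5c.
Inner hash: sum = 123+54+54+54+54+102+66 = 507; mod 256 = 251 → fb.
Outer hash (recomputed tag): sum = 17+92+92+92+92+251 = 636; mod 256 = 124 → 7c.
Recomputed tag = 7c; claimed = 7c → match.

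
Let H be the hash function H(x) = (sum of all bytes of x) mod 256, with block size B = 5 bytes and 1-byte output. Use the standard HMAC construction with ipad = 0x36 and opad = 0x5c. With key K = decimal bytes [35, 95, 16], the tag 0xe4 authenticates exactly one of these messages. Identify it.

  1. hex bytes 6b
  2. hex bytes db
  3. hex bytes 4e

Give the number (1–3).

3

Key decimal bytes [35, 95, 16] = 23 5f 10 is 3 bytes ≤ B = 5; zero-pad to 5 bytes: K' = 23 5f 10 00 00.
K' ⊕ ipad = 15 69 26 36 36; K' ⊕ opad = 7f 03 4c 5c 5c.
m1: inner = H(15 69 26 36 36 6b) = 7b; tag = H(7f 03 4c 5c 5c 7b) = 01
m2: inner = H(15 69 26 36 36 db) = eb; tag = H(7f 03 4c 5c 5c eb) = 71
m3: inner = H(15 69 26 36 36 4e) = 5e; tag = H(7f 03 4c 5c 5c 5e) = e4 ← matches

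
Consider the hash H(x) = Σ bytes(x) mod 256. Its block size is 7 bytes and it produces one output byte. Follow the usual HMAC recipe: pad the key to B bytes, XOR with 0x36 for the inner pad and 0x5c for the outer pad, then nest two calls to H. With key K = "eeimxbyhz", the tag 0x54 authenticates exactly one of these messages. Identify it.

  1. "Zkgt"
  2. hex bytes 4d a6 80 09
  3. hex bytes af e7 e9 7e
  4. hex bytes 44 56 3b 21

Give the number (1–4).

2

Key "eeimxbyhz" = 65 65 69 6d 78 62 79 68 7a is 9 bytes > B = 7, so hash it first: H(key) = d5, then zero-pad to 7 bytes: K' = d5 00 00 00 00 00 00.
K' ⊕ ipad = e3 36 36 36 36 36 36; K' ⊕ opad = 89 5c 5c 5c 5c 5c 5c.
m1: inner = H(e3 36 36 36 36 36 36 5a 6b 67 74) = c7; tag = H(89 5c 5c 5c 5c 5c 5c c7) = 78
m2: inner = H(e3 36 36 36 36 36 36 4d a6 80 09) = a3; tag = H(89 5c 5c 5c 5c 5c 5c a3) = 54 ← matches
m3: inner = H(e3 36 36 36 36 36 36 af e7 e9 7e) = 24; tag = H(89 5c 5c 5c 5c 5c 5c 24) = d5
m4: inner = H(e3 36 36 36 36 36 36 44 56 3b 21) = 1d; tag = H(89 5c 5c 5c 5c 5c 5c 1d) = ce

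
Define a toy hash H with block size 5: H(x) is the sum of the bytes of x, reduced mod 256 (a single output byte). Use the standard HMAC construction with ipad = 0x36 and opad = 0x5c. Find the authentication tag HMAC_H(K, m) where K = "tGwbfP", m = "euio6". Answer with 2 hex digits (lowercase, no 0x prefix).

c2

Key "tGwbfP" = 74 47 77 62 66 50 is 6 bytes > B = 5, so hash it first: H(key) = 4a, then zero-pad to 5 bytes: K' = 4a 00 00 00 00.
K' ⊕ ipad = 7c 36 36 36 36.  K' ⊕ opad = 16 5c 5c 5c 5c.
Inner input = (K'⊕ipad) ∥ m = 7c 36 36 36 36 ∥ 65 75 69 6f 36.
Inner hash: sum = 124+54+54+54+54+101+117+105+111+54 = 828; mod 256 = 60 → 3c.
Outer input = (K'⊕opad) ∥ inner = 16 5c 5c 5c 5c ∥ 3c.
Outer hash (tag): sum = 22+92+92+92+92+60 = 450; mod 256 = 194 → c2.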